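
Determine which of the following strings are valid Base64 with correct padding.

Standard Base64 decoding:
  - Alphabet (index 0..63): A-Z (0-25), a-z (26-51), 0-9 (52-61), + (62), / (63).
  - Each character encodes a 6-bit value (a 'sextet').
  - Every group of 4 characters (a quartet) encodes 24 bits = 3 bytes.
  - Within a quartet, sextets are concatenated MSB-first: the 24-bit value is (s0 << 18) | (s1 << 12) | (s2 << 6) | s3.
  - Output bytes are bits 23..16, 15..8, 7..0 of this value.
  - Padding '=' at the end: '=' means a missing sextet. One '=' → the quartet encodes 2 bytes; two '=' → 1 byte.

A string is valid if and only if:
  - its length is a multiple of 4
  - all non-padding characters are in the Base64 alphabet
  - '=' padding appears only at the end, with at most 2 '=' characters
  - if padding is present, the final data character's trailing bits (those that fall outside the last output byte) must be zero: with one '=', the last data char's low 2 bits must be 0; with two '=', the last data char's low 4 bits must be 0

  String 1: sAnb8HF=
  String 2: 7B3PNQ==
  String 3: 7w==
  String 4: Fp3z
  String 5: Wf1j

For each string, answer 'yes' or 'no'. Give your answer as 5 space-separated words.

String 1: 'sAnb8HF=' → invalid (bad trailing bits)
String 2: '7B3PNQ==' → valid
String 3: '7w==' → valid
String 4: 'Fp3z' → valid
String 5: 'Wf1j' → valid

Answer: no yes yes yes yes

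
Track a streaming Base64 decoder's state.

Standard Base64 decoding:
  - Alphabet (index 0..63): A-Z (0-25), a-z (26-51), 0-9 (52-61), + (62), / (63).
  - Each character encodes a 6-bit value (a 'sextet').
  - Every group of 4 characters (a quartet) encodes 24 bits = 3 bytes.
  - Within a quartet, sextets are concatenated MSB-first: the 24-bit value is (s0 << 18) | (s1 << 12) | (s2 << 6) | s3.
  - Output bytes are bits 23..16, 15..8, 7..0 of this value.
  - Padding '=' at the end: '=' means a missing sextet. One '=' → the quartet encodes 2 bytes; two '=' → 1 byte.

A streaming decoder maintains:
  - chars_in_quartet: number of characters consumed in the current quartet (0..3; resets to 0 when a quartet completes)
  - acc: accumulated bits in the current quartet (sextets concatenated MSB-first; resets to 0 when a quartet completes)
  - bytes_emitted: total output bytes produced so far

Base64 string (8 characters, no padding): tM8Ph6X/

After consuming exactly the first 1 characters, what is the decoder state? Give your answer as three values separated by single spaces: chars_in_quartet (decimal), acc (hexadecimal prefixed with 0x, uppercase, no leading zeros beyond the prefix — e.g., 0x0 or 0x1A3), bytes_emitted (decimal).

Answer: 1 0x2D 0

Derivation:
After char 0 ('t'=45): chars_in_quartet=1 acc=0x2D bytes_emitted=0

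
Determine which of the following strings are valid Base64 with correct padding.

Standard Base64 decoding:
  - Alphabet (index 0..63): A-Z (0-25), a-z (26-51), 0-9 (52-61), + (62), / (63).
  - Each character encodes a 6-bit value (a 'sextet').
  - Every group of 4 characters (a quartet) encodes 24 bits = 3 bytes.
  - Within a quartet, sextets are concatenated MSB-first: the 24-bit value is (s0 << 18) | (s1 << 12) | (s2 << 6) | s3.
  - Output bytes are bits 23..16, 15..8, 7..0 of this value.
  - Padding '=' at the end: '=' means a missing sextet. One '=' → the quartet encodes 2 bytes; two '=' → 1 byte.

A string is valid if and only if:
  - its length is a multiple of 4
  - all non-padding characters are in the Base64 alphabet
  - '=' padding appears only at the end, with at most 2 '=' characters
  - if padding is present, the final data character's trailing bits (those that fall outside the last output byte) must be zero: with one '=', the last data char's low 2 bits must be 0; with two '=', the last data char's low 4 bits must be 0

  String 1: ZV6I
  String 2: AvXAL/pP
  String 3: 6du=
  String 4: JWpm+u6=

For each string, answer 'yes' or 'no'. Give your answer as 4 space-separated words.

Answer: yes yes no no

Derivation:
String 1: 'ZV6I' → valid
String 2: 'AvXAL/pP' → valid
String 3: '6du=' → invalid (bad trailing bits)
String 4: 'JWpm+u6=' → invalid (bad trailing bits)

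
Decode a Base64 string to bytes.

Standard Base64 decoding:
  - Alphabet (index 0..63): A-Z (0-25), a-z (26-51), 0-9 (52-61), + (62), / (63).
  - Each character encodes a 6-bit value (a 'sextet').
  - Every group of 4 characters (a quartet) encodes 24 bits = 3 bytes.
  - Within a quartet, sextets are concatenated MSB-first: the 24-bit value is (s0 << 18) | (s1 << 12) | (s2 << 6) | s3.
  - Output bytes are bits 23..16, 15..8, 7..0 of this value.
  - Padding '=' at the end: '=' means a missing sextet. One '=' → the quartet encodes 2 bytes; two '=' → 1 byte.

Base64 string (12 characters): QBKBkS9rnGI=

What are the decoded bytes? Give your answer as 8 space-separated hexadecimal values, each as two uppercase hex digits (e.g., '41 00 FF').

Answer: 40 12 81 91 2F 6B 9C 62

Derivation:
After char 0 ('Q'=16): chars_in_quartet=1 acc=0x10 bytes_emitted=0
After char 1 ('B'=1): chars_in_quartet=2 acc=0x401 bytes_emitted=0
After char 2 ('K'=10): chars_in_quartet=3 acc=0x1004A bytes_emitted=0
After char 3 ('B'=1): chars_in_quartet=4 acc=0x401281 -> emit 40 12 81, reset; bytes_emitted=3
After char 4 ('k'=36): chars_in_quartet=1 acc=0x24 bytes_emitted=3
After char 5 ('S'=18): chars_in_quartet=2 acc=0x912 bytes_emitted=3
After char 6 ('9'=61): chars_in_quartet=3 acc=0x244BD bytes_emitted=3
After char 7 ('r'=43): chars_in_quartet=4 acc=0x912F6B -> emit 91 2F 6B, reset; bytes_emitted=6
After char 8 ('n'=39): chars_in_quartet=1 acc=0x27 bytes_emitted=6
After char 9 ('G'=6): chars_in_quartet=2 acc=0x9C6 bytes_emitted=6
After char 10 ('I'=8): chars_in_quartet=3 acc=0x27188 bytes_emitted=6
Padding '=': partial quartet acc=0x27188 -> emit 9C 62; bytes_emitted=8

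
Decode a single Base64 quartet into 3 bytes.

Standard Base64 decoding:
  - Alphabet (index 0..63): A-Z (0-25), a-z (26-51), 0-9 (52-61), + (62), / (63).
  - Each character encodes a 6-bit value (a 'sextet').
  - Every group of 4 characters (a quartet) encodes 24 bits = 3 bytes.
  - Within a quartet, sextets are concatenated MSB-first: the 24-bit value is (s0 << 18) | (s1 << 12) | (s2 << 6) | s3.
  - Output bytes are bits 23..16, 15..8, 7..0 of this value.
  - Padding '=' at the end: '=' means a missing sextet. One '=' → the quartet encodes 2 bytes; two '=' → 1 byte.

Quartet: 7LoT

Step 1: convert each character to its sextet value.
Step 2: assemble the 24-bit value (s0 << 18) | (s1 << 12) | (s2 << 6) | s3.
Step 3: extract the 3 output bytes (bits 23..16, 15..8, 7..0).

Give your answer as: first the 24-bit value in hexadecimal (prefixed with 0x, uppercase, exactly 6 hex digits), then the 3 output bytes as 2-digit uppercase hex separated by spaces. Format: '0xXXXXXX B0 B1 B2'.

Sextets: 7=59, L=11, o=40, T=19
24-bit: (59<<18) | (11<<12) | (40<<6) | 19
      = 0xEC0000 | 0x00B000 | 0x000A00 | 0x000013
      = 0xECBA13
Bytes: (v>>16)&0xFF=EC, (v>>8)&0xFF=BA, v&0xFF=13

Answer: 0xECBA13 EC BA 13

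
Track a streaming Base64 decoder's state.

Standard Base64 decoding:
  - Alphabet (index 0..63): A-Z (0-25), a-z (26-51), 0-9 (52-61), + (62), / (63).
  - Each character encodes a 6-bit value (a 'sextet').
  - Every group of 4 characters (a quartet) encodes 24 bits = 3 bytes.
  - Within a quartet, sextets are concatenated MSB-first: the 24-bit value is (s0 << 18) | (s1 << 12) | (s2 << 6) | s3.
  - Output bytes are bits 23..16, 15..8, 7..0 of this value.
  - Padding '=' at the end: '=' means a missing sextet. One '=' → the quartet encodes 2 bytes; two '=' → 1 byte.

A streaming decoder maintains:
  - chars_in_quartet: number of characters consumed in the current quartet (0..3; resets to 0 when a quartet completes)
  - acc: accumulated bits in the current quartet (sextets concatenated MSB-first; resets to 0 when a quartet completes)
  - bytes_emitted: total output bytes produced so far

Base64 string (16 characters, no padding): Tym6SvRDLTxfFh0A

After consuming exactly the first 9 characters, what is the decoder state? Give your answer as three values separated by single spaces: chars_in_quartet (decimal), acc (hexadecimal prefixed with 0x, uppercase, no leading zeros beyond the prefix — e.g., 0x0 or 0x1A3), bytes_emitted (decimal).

Answer: 1 0xB 6

Derivation:
After char 0 ('T'=19): chars_in_quartet=1 acc=0x13 bytes_emitted=0
After char 1 ('y'=50): chars_in_quartet=2 acc=0x4F2 bytes_emitted=0
After char 2 ('m'=38): chars_in_quartet=3 acc=0x13CA6 bytes_emitted=0
After char 3 ('6'=58): chars_in_quartet=4 acc=0x4F29BA -> emit 4F 29 BA, reset; bytes_emitted=3
After char 4 ('S'=18): chars_in_quartet=1 acc=0x12 bytes_emitted=3
After char 5 ('v'=47): chars_in_quartet=2 acc=0x4AF bytes_emitted=3
After char 6 ('R'=17): chars_in_quartet=3 acc=0x12BD1 bytes_emitted=3
After char 7 ('D'=3): chars_in_quartet=4 acc=0x4AF443 -> emit 4A F4 43, reset; bytes_emitted=6
After char 8 ('L'=11): chars_in_quartet=1 acc=0xB bytes_emitted=6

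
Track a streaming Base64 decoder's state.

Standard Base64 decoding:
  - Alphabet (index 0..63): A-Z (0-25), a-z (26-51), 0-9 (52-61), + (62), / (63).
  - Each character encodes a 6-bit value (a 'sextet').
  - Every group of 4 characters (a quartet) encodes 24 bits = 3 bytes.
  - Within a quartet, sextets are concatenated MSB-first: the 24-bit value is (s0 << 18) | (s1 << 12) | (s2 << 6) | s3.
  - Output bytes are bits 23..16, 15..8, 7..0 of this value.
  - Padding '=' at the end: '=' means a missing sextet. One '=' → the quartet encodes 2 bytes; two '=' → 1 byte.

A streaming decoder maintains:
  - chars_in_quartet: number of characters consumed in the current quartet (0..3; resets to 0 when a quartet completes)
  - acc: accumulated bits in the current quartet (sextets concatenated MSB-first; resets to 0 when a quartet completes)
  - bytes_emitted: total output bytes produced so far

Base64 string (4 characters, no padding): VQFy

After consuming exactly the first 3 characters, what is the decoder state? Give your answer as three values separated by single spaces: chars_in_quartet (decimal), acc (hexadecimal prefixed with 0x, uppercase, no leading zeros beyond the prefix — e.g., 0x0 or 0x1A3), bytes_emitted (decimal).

After char 0 ('V'=21): chars_in_quartet=1 acc=0x15 bytes_emitted=0
After char 1 ('Q'=16): chars_in_quartet=2 acc=0x550 bytes_emitted=0
After char 2 ('F'=5): chars_in_quartet=3 acc=0x15405 bytes_emitted=0

Answer: 3 0x15405 0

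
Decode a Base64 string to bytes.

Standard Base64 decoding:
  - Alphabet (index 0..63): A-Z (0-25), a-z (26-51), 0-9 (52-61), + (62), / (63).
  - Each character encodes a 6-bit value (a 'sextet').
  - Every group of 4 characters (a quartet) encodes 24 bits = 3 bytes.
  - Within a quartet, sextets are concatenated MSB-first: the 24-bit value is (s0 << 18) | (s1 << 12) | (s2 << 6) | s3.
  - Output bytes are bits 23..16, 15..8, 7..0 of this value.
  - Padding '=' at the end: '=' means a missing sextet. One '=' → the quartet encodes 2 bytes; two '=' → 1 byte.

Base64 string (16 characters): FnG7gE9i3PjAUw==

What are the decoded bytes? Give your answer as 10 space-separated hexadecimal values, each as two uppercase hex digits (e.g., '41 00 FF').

After char 0 ('F'=5): chars_in_quartet=1 acc=0x5 bytes_emitted=0
After char 1 ('n'=39): chars_in_quartet=2 acc=0x167 bytes_emitted=0
After char 2 ('G'=6): chars_in_quartet=3 acc=0x59C6 bytes_emitted=0
After char 3 ('7'=59): chars_in_quartet=4 acc=0x1671BB -> emit 16 71 BB, reset; bytes_emitted=3
After char 4 ('g'=32): chars_in_quartet=1 acc=0x20 bytes_emitted=3
After char 5 ('E'=4): chars_in_quartet=2 acc=0x804 bytes_emitted=3
After char 6 ('9'=61): chars_in_quartet=3 acc=0x2013D bytes_emitted=3
After char 7 ('i'=34): chars_in_quartet=4 acc=0x804F62 -> emit 80 4F 62, reset; bytes_emitted=6
After char 8 ('3'=55): chars_in_quartet=1 acc=0x37 bytes_emitted=6
After char 9 ('P'=15): chars_in_quartet=2 acc=0xDCF bytes_emitted=6
After char 10 ('j'=35): chars_in_quartet=3 acc=0x373E3 bytes_emitted=6
After char 11 ('A'=0): chars_in_quartet=4 acc=0xDCF8C0 -> emit DC F8 C0, reset; bytes_emitted=9
After char 12 ('U'=20): chars_in_quartet=1 acc=0x14 bytes_emitted=9
After char 13 ('w'=48): chars_in_quartet=2 acc=0x530 bytes_emitted=9
Padding '==': partial quartet acc=0x530 -> emit 53; bytes_emitted=10

Answer: 16 71 BB 80 4F 62 DC F8 C0 53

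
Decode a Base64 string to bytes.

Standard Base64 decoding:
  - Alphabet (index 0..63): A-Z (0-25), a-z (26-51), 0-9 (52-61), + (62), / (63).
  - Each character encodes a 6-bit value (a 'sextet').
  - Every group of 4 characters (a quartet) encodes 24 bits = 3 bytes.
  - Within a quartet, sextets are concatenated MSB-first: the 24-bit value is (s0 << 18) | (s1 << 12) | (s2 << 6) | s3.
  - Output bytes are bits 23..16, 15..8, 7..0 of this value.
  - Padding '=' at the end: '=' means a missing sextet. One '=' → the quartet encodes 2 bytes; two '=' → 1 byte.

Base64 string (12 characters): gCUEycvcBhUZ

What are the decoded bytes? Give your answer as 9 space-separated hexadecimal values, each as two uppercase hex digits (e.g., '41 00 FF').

After char 0 ('g'=32): chars_in_quartet=1 acc=0x20 bytes_emitted=0
After char 1 ('C'=2): chars_in_quartet=2 acc=0x802 bytes_emitted=0
After char 2 ('U'=20): chars_in_quartet=3 acc=0x20094 bytes_emitted=0
After char 3 ('E'=4): chars_in_quartet=4 acc=0x802504 -> emit 80 25 04, reset; bytes_emitted=3
After char 4 ('y'=50): chars_in_quartet=1 acc=0x32 bytes_emitted=3
After char 5 ('c'=28): chars_in_quartet=2 acc=0xC9C bytes_emitted=3
After char 6 ('v'=47): chars_in_quartet=3 acc=0x3272F bytes_emitted=3
After char 7 ('c'=28): chars_in_quartet=4 acc=0xC9CBDC -> emit C9 CB DC, reset; bytes_emitted=6
After char 8 ('B'=1): chars_in_quartet=1 acc=0x1 bytes_emitted=6
After char 9 ('h'=33): chars_in_quartet=2 acc=0x61 bytes_emitted=6
After char 10 ('U'=20): chars_in_quartet=3 acc=0x1854 bytes_emitted=6
After char 11 ('Z'=25): chars_in_quartet=4 acc=0x61519 -> emit 06 15 19, reset; bytes_emitted=9

Answer: 80 25 04 C9 CB DC 06 15 19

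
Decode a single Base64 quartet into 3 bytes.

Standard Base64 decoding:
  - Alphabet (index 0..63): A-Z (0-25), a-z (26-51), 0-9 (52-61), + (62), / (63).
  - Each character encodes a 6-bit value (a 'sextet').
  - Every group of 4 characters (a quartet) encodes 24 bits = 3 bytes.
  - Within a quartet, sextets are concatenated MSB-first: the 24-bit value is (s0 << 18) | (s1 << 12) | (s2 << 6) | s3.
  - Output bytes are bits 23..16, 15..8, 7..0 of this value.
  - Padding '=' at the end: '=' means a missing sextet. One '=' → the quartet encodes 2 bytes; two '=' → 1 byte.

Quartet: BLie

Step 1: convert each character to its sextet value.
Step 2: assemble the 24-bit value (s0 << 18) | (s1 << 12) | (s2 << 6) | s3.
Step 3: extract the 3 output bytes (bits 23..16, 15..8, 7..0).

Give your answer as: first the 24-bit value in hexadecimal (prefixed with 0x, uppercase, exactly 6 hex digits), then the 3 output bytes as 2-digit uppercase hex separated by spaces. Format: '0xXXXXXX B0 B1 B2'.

Sextets: B=1, L=11, i=34, e=30
24-bit: (1<<18) | (11<<12) | (34<<6) | 30
      = 0x040000 | 0x00B000 | 0x000880 | 0x00001E
      = 0x04B89E
Bytes: (v>>16)&0xFF=04, (v>>8)&0xFF=B8, v&0xFF=9E

Answer: 0x04B89E 04 B8 9E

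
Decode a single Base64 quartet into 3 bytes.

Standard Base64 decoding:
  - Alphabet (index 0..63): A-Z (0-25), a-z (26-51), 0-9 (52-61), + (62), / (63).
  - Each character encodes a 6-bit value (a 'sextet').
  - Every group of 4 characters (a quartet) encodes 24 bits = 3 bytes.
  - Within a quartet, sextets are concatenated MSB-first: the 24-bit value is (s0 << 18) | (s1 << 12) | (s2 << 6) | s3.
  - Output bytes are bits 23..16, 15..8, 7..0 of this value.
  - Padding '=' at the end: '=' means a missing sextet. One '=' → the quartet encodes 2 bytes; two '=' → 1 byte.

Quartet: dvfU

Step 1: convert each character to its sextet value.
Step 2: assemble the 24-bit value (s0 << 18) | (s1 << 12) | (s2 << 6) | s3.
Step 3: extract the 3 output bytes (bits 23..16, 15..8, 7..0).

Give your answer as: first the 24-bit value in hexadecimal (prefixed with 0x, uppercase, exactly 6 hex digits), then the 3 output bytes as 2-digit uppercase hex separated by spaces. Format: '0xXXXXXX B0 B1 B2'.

Answer: 0x76F7D4 76 F7 D4

Derivation:
Sextets: d=29, v=47, f=31, U=20
24-bit: (29<<18) | (47<<12) | (31<<6) | 20
      = 0x740000 | 0x02F000 | 0x0007C0 | 0x000014
      = 0x76F7D4
Bytes: (v>>16)&0xFF=76, (v>>8)&0xFF=F7, v&0xFF=D4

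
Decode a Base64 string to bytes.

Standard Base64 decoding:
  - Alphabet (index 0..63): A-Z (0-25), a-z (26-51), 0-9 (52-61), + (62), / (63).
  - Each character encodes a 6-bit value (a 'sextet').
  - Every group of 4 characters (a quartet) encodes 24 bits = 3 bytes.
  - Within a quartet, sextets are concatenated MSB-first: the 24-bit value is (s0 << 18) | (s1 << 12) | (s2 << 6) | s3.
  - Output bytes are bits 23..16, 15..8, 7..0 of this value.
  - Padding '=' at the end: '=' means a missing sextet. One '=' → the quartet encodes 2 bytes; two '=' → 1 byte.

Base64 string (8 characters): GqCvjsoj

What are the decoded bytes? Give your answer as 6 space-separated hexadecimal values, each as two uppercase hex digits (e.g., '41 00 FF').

Answer: 1A A0 AF 8E CA 23

Derivation:
After char 0 ('G'=6): chars_in_quartet=1 acc=0x6 bytes_emitted=0
After char 1 ('q'=42): chars_in_quartet=2 acc=0x1AA bytes_emitted=0
After char 2 ('C'=2): chars_in_quartet=3 acc=0x6A82 bytes_emitted=0
After char 3 ('v'=47): chars_in_quartet=4 acc=0x1AA0AF -> emit 1A A0 AF, reset; bytes_emitted=3
After char 4 ('j'=35): chars_in_quartet=1 acc=0x23 bytes_emitted=3
After char 5 ('s'=44): chars_in_quartet=2 acc=0x8EC bytes_emitted=3
After char 6 ('o'=40): chars_in_quartet=3 acc=0x23B28 bytes_emitted=3
After char 7 ('j'=35): chars_in_quartet=4 acc=0x8ECA23 -> emit 8E CA 23, reset; bytes_emitted=6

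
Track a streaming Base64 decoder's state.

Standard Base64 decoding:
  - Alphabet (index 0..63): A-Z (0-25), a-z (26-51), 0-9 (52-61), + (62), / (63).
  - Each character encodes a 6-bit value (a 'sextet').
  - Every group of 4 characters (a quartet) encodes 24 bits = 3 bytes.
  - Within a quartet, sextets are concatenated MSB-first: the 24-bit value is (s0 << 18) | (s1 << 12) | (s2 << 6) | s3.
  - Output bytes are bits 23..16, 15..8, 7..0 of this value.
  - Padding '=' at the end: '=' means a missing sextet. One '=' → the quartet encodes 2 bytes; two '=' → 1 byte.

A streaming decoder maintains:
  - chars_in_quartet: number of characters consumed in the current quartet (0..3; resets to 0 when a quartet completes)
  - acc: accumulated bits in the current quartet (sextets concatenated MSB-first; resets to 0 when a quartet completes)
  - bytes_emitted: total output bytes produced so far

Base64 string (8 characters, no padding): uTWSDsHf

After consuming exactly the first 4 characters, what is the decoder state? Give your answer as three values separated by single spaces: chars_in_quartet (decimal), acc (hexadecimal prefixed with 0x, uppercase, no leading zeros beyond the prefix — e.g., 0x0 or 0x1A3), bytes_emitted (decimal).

After char 0 ('u'=46): chars_in_quartet=1 acc=0x2E bytes_emitted=0
After char 1 ('T'=19): chars_in_quartet=2 acc=0xB93 bytes_emitted=0
After char 2 ('W'=22): chars_in_quartet=3 acc=0x2E4D6 bytes_emitted=0
After char 3 ('S'=18): chars_in_quartet=4 acc=0xB93592 -> emit B9 35 92, reset; bytes_emitted=3

Answer: 0 0x0 3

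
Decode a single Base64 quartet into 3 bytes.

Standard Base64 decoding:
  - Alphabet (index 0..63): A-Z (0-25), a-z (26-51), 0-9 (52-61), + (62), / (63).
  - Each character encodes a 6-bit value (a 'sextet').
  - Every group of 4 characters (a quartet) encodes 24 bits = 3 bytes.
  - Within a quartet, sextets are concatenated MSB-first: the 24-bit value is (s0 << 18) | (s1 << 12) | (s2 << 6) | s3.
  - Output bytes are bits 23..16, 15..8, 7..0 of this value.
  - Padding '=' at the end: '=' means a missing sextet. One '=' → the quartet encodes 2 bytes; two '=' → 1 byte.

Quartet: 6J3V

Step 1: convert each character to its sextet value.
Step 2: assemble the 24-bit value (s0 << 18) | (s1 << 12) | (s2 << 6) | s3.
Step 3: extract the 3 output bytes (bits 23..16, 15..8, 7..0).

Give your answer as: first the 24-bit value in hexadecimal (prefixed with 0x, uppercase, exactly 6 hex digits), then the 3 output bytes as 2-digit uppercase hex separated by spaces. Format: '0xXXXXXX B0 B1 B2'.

Answer: 0xE89DD5 E8 9D D5

Derivation:
Sextets: 6=58, J=9, 3=55, V=21
24-bit: (58<<18) | (9<<12) | (55<<6) | 21
      = 0xE80000 | 0x009000 | 0x000DC0 | 0x000015
      = 0xE89DD5
Bytes: (v>>16)&0xFF=E8, (v>>8)&0xFF=9D, v&0xFF=D5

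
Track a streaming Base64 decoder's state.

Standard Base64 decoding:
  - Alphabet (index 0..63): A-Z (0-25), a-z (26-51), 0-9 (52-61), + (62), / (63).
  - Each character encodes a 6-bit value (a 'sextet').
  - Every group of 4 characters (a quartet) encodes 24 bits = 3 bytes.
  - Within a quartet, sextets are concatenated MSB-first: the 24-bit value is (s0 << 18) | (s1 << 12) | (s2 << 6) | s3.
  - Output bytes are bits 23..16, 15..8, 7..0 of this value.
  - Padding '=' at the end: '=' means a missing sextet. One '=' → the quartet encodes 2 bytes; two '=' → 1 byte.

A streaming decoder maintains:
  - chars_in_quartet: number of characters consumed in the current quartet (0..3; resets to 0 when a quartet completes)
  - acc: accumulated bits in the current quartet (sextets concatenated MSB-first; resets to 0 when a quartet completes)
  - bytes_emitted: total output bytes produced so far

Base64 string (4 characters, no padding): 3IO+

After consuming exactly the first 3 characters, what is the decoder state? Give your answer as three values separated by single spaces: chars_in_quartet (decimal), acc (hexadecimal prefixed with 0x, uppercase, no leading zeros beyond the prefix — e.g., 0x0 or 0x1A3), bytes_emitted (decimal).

Answer: 3 0x3720E 0

Derivation:
After char 0 ('3'=55): chars_in_quartet=1 acc=0x37 bytes_emitted=0
After char 1 ('I'=8): chars_in_quartet=2 acc=0xDC8 bytes_emitted=0
After char 2 ('O'=14): chars_in_quartet=3 acc=0x3720E bytes_emitted=0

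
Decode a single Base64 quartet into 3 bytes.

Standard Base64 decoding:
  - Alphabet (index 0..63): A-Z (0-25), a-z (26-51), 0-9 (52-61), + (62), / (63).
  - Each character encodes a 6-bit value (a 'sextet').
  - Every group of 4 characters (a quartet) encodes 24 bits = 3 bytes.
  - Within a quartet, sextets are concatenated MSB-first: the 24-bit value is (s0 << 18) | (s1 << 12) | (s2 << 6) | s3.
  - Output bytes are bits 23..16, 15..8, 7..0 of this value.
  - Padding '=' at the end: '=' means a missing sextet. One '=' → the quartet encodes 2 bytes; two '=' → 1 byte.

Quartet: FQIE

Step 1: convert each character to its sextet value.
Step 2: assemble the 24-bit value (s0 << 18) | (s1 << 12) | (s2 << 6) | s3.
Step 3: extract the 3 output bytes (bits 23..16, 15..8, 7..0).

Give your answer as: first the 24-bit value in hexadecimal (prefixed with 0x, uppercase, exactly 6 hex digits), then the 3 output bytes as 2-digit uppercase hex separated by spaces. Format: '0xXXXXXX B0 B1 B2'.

Sextets: F=5, Q=16, I=8, E=4
24-bit: (5<<18) | (16<<12) | (8<<6) | 4
      = 0x140000 | 0x010000 | 0x000200 | 0x000004
      = 0x150204
Bytes: (v>>16)&0xFF=15, (v>>8)&0xFF=02, v&0xFF=04

Answer: 0x150204 15 02 04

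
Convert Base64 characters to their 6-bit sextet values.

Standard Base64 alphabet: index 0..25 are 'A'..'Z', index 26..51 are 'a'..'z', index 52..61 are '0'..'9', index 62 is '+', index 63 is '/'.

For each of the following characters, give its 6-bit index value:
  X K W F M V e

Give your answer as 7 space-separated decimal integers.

Answer: 23 10 22 5 12 21 30

Derivation:
'X': A..Z range, ord('X') − ord('A') = 23
'K': A..Z range, ord('K') − ord('A') = 10
'W': A..Z range, ord('W') − ord('A') = 22
'F': A..Z range, ord('F') − ord('A') = 5
'M': A..Z range, ord('M') − ord('A') = 12
'V': A..Z range, ord('V') − ord('A') = 21
'e': a..z range, 26 + ord('e') − ord('a') = 30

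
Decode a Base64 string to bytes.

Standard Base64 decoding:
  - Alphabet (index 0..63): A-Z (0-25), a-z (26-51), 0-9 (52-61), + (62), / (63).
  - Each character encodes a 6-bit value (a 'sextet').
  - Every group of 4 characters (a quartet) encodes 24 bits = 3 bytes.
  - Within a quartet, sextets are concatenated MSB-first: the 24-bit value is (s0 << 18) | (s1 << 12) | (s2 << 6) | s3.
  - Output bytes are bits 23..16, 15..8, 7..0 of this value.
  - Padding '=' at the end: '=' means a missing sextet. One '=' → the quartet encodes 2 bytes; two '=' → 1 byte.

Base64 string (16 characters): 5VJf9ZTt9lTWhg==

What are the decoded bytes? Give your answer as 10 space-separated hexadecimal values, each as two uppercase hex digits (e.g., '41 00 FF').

After char 0 ('5'=57): chars_in_quartet=1 acc=0x39 bytes_emitted=0
After char 1 ('V'=21): chars_in_quartet=2 acc=0xE55 bytes_emitted=0
After char 2 ('J'=9): chars_in_quartet=3 acc=0x39549 bytes_emitted=0
After char 3 ('f'=31): chars_in_quartet=4 acc=0xE5525F -> emit E5 52 5F, reset; bytes_emitted=3
After char 4 ('9'=61): chars_in_quartet=1 acc=0x3D bytes_emitted=3
After char 5 ('Z'=25): chars_in_quartet=2 acc=0xF59 bytes_emitted=3
After char 6 ('T'=19): chars_in_quartet=3 acc=0x3D653 bytes_emitted=3
After char 7 ('t'=45): chars_in_quartet=4 acc=0xF594ED -> emit F5 94 ED, reset; bytes_emitted=6
After char 8 ('9'=61): chars_in_quartet=1 acc=0x3D bytes_emitted=6
After char 9 ('l'=37): chars_in_quartet=2 acc=0xF65 bytes_emitted=6
After char 10 ('T'=19): chars_in_quartet=3 acc=0x3D953 bytes_emitted=6
After char 11 ('W'=22): chars_in_quartet=4 acc=0xF654D6 -> emit F6 54 D6, reset; bytes_emitted=9
After char 12 ('h'=33): chars_in_quartet=1 acc=0x21 bytes_emitted=9
After char 13 ('g'=32): chars_in_quartet=2 acc=0x860 bytes_emitted=9
Padding '==': partial quartet acc=0x860 -> emit 86; bytes_emitted=10

Answer: E5 52 5F F5 94 ED F6 54 D6 86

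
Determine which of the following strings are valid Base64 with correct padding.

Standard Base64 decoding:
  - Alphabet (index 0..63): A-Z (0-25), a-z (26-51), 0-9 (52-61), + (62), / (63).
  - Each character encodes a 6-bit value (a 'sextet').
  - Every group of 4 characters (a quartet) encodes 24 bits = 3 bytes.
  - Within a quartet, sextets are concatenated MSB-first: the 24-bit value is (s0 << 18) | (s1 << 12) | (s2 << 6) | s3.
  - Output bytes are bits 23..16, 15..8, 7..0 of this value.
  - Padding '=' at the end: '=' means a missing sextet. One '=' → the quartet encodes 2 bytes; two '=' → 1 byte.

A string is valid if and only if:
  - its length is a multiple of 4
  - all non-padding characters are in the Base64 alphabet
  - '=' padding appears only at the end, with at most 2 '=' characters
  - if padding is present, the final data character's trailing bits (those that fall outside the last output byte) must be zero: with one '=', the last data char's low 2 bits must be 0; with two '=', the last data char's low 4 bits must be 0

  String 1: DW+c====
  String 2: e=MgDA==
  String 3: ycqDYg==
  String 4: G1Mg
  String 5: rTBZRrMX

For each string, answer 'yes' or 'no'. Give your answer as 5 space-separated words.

String 1: 'DW+c====' → invalid (4 pad chars (max 2))
String 2: 'e=MgDA==' → invalid (bad char(s): ['=']; '=' in middle)
String 3: 'ycqDYg==' → valid
String 4: 'G1Mg' → valid
String 5: 'rTBZRrMX' → valid

Answer: no no yes yes yes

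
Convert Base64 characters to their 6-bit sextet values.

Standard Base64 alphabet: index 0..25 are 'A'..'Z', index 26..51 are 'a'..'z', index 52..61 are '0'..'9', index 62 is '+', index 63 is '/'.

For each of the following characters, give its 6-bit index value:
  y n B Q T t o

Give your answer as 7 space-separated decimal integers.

Answer: 50 39 1 16 19 45 40

Derivation:
'y': a..z range, 26 + ord('y') − ord('a') = 50
'n': a..z range, 26 + ord('n') − ord('a') = 39
'B': A..Z range, ord('B') − ord('A') = 1
'Q': A..Z range, ord('Q') − ord('A') = 16
'T': A..Z range, ord('T') − ord('A') = 19
't': a..z range, 26 + ord('t') − ord('a') = 45
'o': a..z range, 26 + ord('o') − ord('a') = 40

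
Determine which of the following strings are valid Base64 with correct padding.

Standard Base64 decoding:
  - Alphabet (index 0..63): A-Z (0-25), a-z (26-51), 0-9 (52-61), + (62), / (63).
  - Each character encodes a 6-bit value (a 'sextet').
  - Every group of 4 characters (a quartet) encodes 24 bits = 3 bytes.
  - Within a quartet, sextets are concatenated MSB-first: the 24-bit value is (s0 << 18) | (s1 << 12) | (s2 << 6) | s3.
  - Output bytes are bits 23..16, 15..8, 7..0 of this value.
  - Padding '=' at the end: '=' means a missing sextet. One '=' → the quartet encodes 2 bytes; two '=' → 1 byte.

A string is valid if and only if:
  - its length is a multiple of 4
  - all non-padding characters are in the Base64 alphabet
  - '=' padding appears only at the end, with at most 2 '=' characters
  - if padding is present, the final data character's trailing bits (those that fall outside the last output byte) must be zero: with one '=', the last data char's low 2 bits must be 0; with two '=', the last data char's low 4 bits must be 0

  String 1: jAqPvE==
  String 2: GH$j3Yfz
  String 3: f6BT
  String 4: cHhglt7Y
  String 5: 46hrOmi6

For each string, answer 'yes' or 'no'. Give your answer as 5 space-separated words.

String 1: 'jAqPvE==' → invalid (bad trailing bits)
String 2: 'GH$j3Yfz' → invalid (bad char(s): ['$'])
String 3: 'f6BT' → valid
String 4: 'cHhglt7Y' → valid
String 5: '46hrOmi6' → valid

Answer: no no yes yes yes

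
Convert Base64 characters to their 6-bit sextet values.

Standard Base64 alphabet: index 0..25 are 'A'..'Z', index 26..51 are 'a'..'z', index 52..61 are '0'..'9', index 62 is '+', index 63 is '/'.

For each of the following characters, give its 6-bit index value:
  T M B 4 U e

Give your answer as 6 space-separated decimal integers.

'T': A..Z range, ord('T') − ord('A') = 19
'M': A..Z range, ord('M') − ord('A') = 12
'B': A..Z range, ord('B') − ord('A') = 1
'4': 0..9 range, 52 + ord('4') − ord('0') = 56
'U': A..Z range, ord('U') − ord('A') = 20
'e': a..z range, 26 + ord('e') − ord('a') = 30

Answer: 19 12 1 56 20 30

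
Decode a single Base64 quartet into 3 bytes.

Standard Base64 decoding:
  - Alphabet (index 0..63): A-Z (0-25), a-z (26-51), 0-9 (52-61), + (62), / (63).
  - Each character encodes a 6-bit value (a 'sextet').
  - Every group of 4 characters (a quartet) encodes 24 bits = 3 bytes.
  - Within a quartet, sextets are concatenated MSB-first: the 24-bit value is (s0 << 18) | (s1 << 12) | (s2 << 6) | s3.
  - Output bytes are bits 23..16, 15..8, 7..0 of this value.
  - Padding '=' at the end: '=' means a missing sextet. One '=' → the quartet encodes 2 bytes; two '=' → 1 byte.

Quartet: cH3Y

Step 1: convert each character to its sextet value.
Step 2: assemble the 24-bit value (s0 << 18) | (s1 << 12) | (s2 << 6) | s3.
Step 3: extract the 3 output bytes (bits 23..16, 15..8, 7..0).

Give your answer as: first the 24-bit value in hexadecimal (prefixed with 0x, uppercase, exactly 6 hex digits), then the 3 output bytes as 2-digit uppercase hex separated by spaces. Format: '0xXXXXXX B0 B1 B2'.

Answer: 0x707DD8 70 7D D8

Derivation:
Sextets: c=28, H=7, 3=55, Y=24
24-bit: (28<<18) | (7<<12) | (55<<6) | 24
      = 0x700000 | 0x007000 | 0x000DC0 | 0x000018
      = 0x707DD8
Bytes: (v>>16)&0xFF=70, (v>>8)&0xFF=7D, v&0xFF=D8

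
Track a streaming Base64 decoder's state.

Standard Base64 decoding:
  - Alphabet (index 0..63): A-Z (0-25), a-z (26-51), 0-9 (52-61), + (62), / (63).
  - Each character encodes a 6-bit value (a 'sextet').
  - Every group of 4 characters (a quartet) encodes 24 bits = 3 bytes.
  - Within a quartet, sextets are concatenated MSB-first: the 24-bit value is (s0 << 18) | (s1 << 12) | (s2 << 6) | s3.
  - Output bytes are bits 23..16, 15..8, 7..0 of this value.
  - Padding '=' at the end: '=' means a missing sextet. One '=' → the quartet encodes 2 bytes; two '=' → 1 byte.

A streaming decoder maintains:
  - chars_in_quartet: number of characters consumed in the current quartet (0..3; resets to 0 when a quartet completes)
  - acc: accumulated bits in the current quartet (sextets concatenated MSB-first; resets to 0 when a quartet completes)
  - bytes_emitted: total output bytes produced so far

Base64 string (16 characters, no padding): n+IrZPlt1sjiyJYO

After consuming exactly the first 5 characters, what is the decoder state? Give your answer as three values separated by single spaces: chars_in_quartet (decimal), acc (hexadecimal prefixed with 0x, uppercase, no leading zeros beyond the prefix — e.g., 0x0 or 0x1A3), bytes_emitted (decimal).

Answer: 1 0x19 3

Derivation:
After char 0 ('n'=39): chars_in_quartet=1 acc=0x27 bytes_emitted=0
After char 1 ('+'=62): chars_in_quartet=2 acc=0x9FE bytes_emitted=0
After char 2 ('I'=8): chars_in_quartet=3 acc=0x27F88 bytes_emitted=0
After char 3 ('r'=43): chars_in_quartet=4 acc=0x9FE22B -> emit 9F E2 2B, reset; bytes_emitted=3
After char 4 ('Z'=25): chars_in_quartet=1 acc=0x19 bytes_emitted=3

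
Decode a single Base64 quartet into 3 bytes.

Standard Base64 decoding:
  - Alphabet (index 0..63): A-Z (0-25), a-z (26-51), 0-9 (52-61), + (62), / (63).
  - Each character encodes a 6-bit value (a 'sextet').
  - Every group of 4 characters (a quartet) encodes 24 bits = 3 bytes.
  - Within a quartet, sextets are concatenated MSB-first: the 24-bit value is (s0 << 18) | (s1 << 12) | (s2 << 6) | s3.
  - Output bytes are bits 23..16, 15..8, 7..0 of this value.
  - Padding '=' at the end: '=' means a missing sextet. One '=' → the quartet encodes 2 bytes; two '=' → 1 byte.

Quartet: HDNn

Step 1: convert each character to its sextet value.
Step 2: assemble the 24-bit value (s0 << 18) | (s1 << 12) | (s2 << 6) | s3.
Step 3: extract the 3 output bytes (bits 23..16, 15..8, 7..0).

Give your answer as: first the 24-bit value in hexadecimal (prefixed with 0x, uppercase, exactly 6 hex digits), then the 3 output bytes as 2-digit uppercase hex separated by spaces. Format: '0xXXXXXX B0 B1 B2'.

Answer: 0x1C3367 1C 33 67

Derivation:
Sextets: H=7, D=3, N=13, n=39
24-bit: (7<<18) | (3<<12) | (13<<6) | 39
      = 0x1C0000 | 0x003000 | 0x000340 | 0x000027
      = 0x1C3367
Bytes: (v>>16)&0xFF=1C, (v>>8)&0xFF=33, v&0xFF=67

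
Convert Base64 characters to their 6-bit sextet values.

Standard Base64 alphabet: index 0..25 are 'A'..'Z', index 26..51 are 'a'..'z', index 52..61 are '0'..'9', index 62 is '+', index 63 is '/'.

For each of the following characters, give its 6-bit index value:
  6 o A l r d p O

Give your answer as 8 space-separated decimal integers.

'6': 0..9 range, 52 + ord('6') − ord('0') = 58
'o': a..z range, 26 + ord('o') − ord('a') = 40
'A': A..Z range, ord('A') − ord('A') = 0
'l': a..z range, 26 + ord('l') − ord('a') = 37
'r': a..z range, 26 + ord('r') − ord('a') = 43
'd': a..z range, 26 + ord('d') − ord('a') = 29
'p': a..z range, 26 + ord('p') − ord('a') = 41
'O': A..Z range, ord('O') − ord('A') = 14

Answer: 58 40 0 37 43 29 41 14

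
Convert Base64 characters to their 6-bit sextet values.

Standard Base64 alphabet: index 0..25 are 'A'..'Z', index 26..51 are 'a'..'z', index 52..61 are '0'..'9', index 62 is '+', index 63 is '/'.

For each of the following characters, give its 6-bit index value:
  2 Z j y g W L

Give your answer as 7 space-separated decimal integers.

Answer: 54 25 35 50 32 22 11

Derivation:
'2': 0..9 range, 52 + ord('2') − ord('0') = 54
'Z': A..Z range, ord('Z') − ord('A') = 25
'j': a..z range, 26 + ord('j') − ord('a') = 35
'y': a..z range, 26 + ord('y') − ord('a') = 50
'g': a..z range, 26 + ord('g') − ord('a') = 32
'W': A..Z range, ord('W') − ord('A') = 22
'L': A..Z range, ord('L') − ord('A') = 11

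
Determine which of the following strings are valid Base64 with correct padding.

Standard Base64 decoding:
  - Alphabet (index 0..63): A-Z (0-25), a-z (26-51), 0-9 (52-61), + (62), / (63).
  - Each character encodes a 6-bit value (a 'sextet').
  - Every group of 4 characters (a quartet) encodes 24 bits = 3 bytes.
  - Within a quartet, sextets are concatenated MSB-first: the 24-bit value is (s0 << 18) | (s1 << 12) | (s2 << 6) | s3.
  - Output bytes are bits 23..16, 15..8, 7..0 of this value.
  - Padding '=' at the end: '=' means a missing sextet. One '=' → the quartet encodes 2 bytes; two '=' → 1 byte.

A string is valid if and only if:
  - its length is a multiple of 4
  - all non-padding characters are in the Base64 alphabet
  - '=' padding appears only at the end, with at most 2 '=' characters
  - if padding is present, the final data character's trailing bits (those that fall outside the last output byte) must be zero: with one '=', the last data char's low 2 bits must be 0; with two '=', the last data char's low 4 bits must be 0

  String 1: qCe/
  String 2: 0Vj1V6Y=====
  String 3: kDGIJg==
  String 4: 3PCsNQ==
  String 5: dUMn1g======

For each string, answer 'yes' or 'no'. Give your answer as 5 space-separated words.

Answer: yes no yes yes no

Derivation:
String 1: 'qCe/' → valid
String 2: '0Vj1V6Y=====' → invalid (5 pad chars (max 2))
String 3: 'kDGIJg==' → valid
String 4: '3PCsNQ==' → valid
String 5: 'dUMn1g======' → invalid (6 pad chars (max 2))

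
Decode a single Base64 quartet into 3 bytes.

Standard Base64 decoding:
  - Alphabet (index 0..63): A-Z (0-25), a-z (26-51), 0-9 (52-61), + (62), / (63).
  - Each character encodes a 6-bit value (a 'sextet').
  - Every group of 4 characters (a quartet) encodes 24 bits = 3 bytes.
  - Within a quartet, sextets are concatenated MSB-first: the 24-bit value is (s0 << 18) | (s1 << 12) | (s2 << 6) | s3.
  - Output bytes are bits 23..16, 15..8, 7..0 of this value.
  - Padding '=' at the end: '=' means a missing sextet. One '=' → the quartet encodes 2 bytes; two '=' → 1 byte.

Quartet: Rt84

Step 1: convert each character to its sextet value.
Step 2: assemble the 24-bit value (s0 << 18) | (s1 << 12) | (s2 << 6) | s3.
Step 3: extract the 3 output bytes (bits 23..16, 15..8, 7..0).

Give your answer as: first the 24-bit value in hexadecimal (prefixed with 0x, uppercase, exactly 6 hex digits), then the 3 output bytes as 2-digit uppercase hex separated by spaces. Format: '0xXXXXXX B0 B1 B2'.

Answer: 0x46DF38 46 DF 38

Derivation:
Sextets: R=17, t=45, 8=60, 4=56
24-bit: (17<<18) | (45<<12) | (60<<6) | 56
      = 0x440000 | 0x02D000 | 0x000F00 | 0x000038
      = 0x46DF38
Bytes: (v>>16)&0xFF=46, (v>>8)&0xFF=DF, v&0xFF=38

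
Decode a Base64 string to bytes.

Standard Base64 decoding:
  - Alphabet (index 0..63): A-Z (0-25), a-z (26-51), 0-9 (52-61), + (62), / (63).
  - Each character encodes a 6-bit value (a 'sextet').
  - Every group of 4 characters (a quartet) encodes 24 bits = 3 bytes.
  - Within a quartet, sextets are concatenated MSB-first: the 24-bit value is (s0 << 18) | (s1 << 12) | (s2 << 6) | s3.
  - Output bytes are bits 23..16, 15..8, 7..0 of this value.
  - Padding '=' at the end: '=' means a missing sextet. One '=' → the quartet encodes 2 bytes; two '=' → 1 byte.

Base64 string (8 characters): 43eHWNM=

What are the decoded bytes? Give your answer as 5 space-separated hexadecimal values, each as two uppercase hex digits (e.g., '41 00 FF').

After char 0 ('4'=56): chars_in_quartet=1 acc=0x38 bytes_emitted=0
After char 1 ('3'=55): chars_in_quartet=2 acc=0xE37 bytes_emitted=0
After char 2 ('e'=30): chars_in_quartet=3 acc=0x38DDE bytes_emitted=0
After char 3 ('H'=7): chars_in_quartet=4 acc=0xE37787 -> emit E3 77 87, reset; bytes_emitted=3
After char 4 ('W'=22): chars_in_quartet=1 acc=0x16 bytes_emitted=3
After char 5 ('N'=13): chars_in_quartet=2 acc=0x58D bytes_emitted=3
After char 6 ('M'=12): chars_in_quartet=3 acc=0x1634C bytes_emitted=3
Padding '=': partial quartet acc=0x1634C -> emit 58 D3; bytes_emitted=5

Answer: E3 77 87 58 D3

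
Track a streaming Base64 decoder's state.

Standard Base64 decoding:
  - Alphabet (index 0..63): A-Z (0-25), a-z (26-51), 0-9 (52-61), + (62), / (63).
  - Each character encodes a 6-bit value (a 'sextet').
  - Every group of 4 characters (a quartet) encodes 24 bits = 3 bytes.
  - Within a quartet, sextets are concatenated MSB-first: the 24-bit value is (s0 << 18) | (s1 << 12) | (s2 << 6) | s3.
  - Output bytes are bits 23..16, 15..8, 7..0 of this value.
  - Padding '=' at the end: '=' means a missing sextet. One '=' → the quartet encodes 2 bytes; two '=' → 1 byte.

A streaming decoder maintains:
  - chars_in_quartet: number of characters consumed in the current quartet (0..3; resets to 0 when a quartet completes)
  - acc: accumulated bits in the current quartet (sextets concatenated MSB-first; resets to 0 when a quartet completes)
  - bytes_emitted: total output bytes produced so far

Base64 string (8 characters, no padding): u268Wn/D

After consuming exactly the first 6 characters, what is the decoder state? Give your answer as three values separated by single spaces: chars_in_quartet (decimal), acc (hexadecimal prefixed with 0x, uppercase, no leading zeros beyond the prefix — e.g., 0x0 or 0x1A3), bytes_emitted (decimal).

Answer: 2 0x5A7 3

Derivation:
After char 0 ('u'=46): chars_in_quartet=1 acc=0x2E bytes_emitted=0
After char 1 ('2'=54): chars_in_quartet=2 acc=0xBB6 bytes_emitted=0
After char 2 ('6'=58): chars_in_quartet=3 acc=0x2EDBA bytes_emitted=0
After char 3 ('8'=60): chars_in_quartet=4 acc=0xBB6EBC -> emit BB 6E BC, reset; bytes_emitted=3
After char 4 ('W'=22): chars_in_quartet=1 acc=0x16 bytes_emitted=3
After char 5 ('n'=39): chars_in_quartet=2 acc=0x5A7 bytes_emitted=3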